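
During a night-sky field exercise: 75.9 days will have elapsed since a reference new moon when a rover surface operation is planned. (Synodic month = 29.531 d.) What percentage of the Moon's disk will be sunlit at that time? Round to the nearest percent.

95%

75.9/29.531 = 2.570 lunations, so 2 complete cycles and 16.84 d into the next.
Phase angle: θ = 360°·(16.84 d)/(29.531 d) = 205.3°.
With cos θ = (-0.904), the lit fraction is (1 − (-0.904))/2 ≈ 0.952, so 95%.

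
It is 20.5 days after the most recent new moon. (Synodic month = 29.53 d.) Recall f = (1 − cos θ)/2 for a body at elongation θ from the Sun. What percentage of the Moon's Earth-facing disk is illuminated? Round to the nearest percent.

The Moon has covered 20.5/29.53 of its cycle, so θ ≈ 360° × 20.5/29.53 = 249.9°.
With cos θ = (-0.343), the lit fraction is (1 − (-0.343))/2 ≈ 0.672, so 67%.

67%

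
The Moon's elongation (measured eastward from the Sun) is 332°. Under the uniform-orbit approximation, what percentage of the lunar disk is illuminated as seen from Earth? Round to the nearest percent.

f = (1 − cos 332°)/2 = (1 − 0.883)/2 ≈ 0.059, i.e. 6%.

6%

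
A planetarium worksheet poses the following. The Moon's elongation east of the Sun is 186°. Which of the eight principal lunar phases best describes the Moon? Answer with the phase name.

186° lies in the full moon sector of the 8-phase cycle.

full moon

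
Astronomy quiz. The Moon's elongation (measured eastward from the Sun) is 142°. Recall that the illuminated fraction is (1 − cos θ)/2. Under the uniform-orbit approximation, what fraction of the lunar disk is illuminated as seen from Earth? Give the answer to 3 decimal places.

f = (1 − cos 142°)/2 = (1 − (-0.788))/2 ≈ 0.894.

0.894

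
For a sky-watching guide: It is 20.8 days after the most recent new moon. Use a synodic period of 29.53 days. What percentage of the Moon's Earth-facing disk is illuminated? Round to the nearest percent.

64%

Elongation θ = 360° × 20.8/29.53 ≈ 253.6°.
With cos θ = (-0.283), the lit fraction is (1 − (-0.283))/2 ≈ 0.641, so 64%.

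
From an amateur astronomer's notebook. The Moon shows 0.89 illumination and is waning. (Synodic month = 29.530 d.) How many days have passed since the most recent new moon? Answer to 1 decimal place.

From f = (1 − cos θ)/2: cos θ = 1 − 2×0.89 = -0.780; arccos → 141.3°.
Since the Moon is past full (waning), take the reflex angle: θ = 360° − 141.3° = 218.7°.
That fraction of the synodic month is 218.7/360 × 29.530 d ≈ 17.94 d.

17.9 days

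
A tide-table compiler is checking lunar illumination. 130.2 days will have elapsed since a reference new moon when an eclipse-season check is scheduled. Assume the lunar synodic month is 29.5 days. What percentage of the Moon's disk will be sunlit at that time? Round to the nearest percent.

130.2/29.5 = 4.414 lunations, so 4 complete cycles and 12.20 d into the next.
Elongation θ = 360° × 12.20/29.5 ≈ 148.9°.
Illuminated fraction = (1 − cos 148.9°)/2 = (1 − (-0.856))/2 ≈ 0.928, so 93%.

93%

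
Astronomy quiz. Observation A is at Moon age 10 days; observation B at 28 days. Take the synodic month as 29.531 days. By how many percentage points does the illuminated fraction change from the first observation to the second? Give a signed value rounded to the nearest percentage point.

θ₁ = 360° × 10/29.531 = 121.9°, f₁ = (1 − cos θ₁)/2 = 0.764.
θ₂ = 360° × 28/29.531 = 341.3°, f₂ = (1 − cos θ₂)/2 = 0.026.
Change = f₂ − f₁ = -0.738 → -74 percentage points.

-74 pp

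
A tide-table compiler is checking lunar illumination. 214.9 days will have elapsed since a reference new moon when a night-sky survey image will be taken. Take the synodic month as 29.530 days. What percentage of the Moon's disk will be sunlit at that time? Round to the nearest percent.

59%

Reduce mod P: 214.9 − 7×29.530 = 8.19 d into the current lunation.
Elongation θ = 360° × 8.19/29.530 ≈ 99.8°.
Illuminated fraction = (1 − cos 99.8°)/2 = (1 − (-0.171))/2 ≈ 0.585, so 59%.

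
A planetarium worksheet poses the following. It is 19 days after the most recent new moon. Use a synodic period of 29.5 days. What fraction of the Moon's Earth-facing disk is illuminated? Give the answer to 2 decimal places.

The Moon has covered 19/29.5 of its cycle, so θ ≈ 360° × 19/29.5 = 231.9°.
With cos θ = (-0.618), the lit fraction is (1 − (-0.618))/2 ≈ 0.809.

0.81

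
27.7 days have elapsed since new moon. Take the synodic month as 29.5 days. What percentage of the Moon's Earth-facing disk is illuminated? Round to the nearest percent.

Elongation θ = 360° × 27.7/29.5 ≈ 338.0°.
cos 338.0° = 0.927, so f = (1 − 0.927)/2 = 0.036, so 4%.

4%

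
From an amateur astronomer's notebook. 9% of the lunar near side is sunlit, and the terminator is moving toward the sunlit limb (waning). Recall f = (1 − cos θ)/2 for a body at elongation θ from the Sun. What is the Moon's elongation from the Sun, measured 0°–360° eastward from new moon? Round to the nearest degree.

325°

From f = (1 − cos θ)/2: cos θ = 1 − 2×0.09 = 0.820; arccos → 34.9°.
Waning ⇒ past full, so θ = 360° − 34.9° = 325.1°.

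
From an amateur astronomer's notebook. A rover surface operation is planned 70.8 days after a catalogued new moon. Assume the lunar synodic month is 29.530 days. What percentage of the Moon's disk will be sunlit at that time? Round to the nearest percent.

70.8 d spans 2 complete synodic months (2 × 29.530 = 59.06 d) plus 11.74 d.
The Moon has covered 11.74/29.530 of its cycle, so θ ≈ 360° × 11.74/29.530 = 143.1°.
Illuminated fraction = (1 − cos 143.1°)/2 = (1 − (-0.800))/2 ≈ 0.900, so 90%.

90%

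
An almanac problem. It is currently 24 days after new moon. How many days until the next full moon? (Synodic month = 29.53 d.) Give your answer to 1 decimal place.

20.3 days

Full moon occurs at elongation 180°, i.e. at age 29.53 × 180/360 = 14.765 d.
Already past this cycle's full moon; the next is at 14.765 + 29.53 = 44.295 d, so 44.295 − 24 = 20.295 days.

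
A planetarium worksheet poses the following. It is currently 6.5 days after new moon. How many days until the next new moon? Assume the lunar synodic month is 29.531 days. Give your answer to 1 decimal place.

One full lunation from the last new moon is 29.531 d; remaining = 29.531 − 6.5 = 23.031 d.

23.0 days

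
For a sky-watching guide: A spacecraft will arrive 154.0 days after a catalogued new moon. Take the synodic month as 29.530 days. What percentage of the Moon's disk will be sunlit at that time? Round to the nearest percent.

154.0 d spans 5 complete synodic months (5 × 29.530 = 147.65 d) plus 6.35 d.
The Moon has covered 6.35/29.530 of its cycle, so θ ≈ 360° × 6.35/29.530 = 77.4°.
With cos θ = 0.218, the lit fraction is (1 − 0.218)/2 ≈ 0.391, so 39%.

39%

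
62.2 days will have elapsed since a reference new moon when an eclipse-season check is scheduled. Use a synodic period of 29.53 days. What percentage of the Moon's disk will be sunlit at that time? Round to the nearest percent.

Reduce mod P: 62.2 − 2×29.53 = 3.14 d into the current lunation.
Phase angle: θ = 360°·(3.14 d)/(29.53 d) = 38.3°.
cos 38.3° = 0.785, so f = (1 − 0.785)/2 = 0.108, so 11%.

11%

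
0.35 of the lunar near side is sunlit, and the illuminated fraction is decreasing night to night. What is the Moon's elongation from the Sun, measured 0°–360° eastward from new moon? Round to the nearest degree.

287°

From f = (1 − cos θ)/2: cos θ = 1 − 2×0.35 = 0.300; arccos → 72.5°.
Since the Moon is past full (waning), take the reflex angle: θ = 360° − 72.5° = 287.5°.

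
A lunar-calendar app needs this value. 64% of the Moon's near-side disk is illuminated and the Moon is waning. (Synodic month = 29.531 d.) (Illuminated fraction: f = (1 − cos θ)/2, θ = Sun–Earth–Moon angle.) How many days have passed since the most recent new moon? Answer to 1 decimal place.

From f = (1 − cos θ)/2: cos θ = 1 − 2×0.64 = -0.280; arccos → 106.3°.
Waning ⇒ past full, so θ = 360° − 106.3° = 253.7°.
At 360°/29.531 d per day, 253.7° corresponds to 20.81 days.

20.8 days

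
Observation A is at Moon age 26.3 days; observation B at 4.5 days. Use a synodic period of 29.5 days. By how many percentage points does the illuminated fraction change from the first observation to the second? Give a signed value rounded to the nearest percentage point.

+10 pp

θ₁ = 360° × 26.3/29.5 = 320.9°, f₁ = (1 − cos θ₁)/2 = 0.112.
θ₂ = 360° × 4.5/29.5 = 54.9°, f₂ = (1 − cos θ₂)/2 = 0.213.
Change = f₂ − f₁ = +0.101 → +10 percentage points.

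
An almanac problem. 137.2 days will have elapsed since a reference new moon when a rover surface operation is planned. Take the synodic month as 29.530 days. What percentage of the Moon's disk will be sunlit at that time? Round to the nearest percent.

80%

Reduce mod P: 137.2 − 4×29.530 = 19.08 d into the current lunation.
Phase angle: θ = 360°·(19.08 d)/(29.530 d) = 232.6°.
With cos θ = (-0.607), the lit fraction is (1 − (-0.607))/2 ≈ 0.804, so 80%.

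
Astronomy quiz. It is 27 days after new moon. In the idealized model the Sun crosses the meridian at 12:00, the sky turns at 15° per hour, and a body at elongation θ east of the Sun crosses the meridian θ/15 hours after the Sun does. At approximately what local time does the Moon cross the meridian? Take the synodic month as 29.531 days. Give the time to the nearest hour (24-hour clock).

10:00

Phase angle: θ = 360°·(27 d)/(29.531 d) = 329.1°.
At 15° of sky rotation per hour, 329.1° corresponds to a 21.94 h lag.
12:00 + 21.94 h ≈ 09:57 → 10:00 to the nearest hour.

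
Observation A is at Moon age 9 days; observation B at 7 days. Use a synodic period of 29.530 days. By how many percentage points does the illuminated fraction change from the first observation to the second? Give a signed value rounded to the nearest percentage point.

-21 pp

First observation: θ = 360°·9/29.530 = 109.7°, so f = 0.669.
Second observation: θ = 85.3°, f = 0.459.
Δf = 0.459 − 0.669 = -0.209, i.e. -21 pp.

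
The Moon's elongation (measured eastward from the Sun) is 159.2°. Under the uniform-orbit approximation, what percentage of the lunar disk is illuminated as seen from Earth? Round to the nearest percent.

97%

cos 159.2° = (-0.935), so f = (1 − (-0.935))/2 = 0.967, i.e. 97%.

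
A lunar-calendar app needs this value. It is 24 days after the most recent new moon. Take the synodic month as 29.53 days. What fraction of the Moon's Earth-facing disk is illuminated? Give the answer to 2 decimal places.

0.31

Phase angle: θ = 360°·(24 d)/(29.53 d) = 292.6°.
With cos θ = 0.384, the lit fraction is (1 − 0.384)/2 ≈ 0.308.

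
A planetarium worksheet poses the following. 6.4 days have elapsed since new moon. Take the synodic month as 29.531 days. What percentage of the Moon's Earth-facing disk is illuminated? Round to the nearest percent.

The Moon has covered 6.4/29.531 of its cycle, so θ ≈ 360° × 6.4/29.531 = 78.0°.
With cos θ = 0.208, the lit fraction is (1 − 0.208)/2 ≈ 0.396, so 40%.

40%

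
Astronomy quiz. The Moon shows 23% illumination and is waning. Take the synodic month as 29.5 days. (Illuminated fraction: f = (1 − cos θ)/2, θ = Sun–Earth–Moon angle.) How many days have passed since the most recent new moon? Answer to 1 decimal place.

24.8 days

From f = (1 − cos θ)/2: cos θ = 1 − 2×0.23 = 0.540; arccos → 57.3°.
Waning ⇒ past full, so θ = 360° − 57.3° = 302.7°.
At 360°/29.5 d per day, 302.7° corresponds to 24.80 days.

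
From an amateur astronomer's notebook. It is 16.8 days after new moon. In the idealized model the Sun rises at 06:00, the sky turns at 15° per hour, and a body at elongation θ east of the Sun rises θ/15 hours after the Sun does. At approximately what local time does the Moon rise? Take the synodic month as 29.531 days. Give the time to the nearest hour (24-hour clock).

20:00

Phase angle: θ = 360°·(16.8 d)/(29.531 d) = 204.8°.
Delay after the Sun = 204.8° / (15°/h) ≈ 13.65 h.
06:00 + 13.65 h ≈ 19:39 → 20:00 to the nearest hour.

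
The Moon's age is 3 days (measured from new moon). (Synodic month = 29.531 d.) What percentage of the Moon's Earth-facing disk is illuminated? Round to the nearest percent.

10%

The Moon has covered 3/29.531 of its cycle, so θ ≈ 360° × 3/29.531 = 36.6°.
cos 36.6° = 0.803, so f = (1 − 0.803)/2 = 0.098, so 10%.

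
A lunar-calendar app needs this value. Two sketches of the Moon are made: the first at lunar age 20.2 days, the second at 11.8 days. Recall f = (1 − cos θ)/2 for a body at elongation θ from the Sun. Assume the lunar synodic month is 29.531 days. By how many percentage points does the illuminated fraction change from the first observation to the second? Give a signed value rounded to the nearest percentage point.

θ₁ = 360° × 20.2/29.531 = 246.2°, f₁ = (1 − cos θ₁)/2 = 0.701.
θ₂ = 360° × 11.8/29.531 = 143.8°, f₂ = (1 − cos θ₂)/2 = 0.904.
Change = f₂ − f₁ = +0.202 → +20 percentage points.

+20 percentage points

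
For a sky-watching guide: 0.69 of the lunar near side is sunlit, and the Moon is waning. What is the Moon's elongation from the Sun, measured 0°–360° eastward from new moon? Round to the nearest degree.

From f = (1 − cos θ)/2: cos θ = 1 − 2×0.69 = -0.380; arccos → 112.3°.
A waning Moon lies in 180°–360°, so θ = 360° − 112.3° = 247.7°.

248°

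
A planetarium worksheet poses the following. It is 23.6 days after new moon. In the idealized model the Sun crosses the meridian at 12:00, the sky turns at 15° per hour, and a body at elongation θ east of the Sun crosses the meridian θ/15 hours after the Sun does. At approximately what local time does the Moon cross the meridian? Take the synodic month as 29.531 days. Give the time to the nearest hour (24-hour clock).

Phase angle: θ = 360°·(23.6 d)/(29.531 d) = 287.7°.
At 15° of sky rotation per hour, 287.7° corresponds to a 19.18 h lag.
12:00 + 19.18 h ≈ 07:11 → 07:00 to the nearest hour.

07:00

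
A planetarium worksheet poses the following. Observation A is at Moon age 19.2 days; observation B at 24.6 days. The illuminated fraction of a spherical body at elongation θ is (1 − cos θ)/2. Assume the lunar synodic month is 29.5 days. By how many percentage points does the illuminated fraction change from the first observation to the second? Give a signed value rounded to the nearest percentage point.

-54 percentage points

θ₁ = 360° × 19.2/29.5 = 234.3°, f₁ = (1 − cos θ₁)/2 = 0.792.
θ₂ = 360° × 24.6/29.5 = 300.2°, f₂ = (1 − cos θ₂)/2 = 0.248.
Change = f₂ − f₁ = -0.543 → -54 percentage points.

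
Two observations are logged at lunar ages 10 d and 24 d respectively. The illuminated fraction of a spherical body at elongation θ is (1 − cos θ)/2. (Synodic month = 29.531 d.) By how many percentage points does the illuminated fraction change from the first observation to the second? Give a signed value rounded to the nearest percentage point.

-46 percentage points

θ₁ = 360° × 10/29.531 = 121.9°, f₁ = (1 − cos θ₁)/2 = 0.764.
θ₂ = 360° × 24/29.531 = 292.6°, f₂ = (1 − cos θ₂)/2 = 0.308.
Change = f₂ − f₁ = -0.456 → -46 percentage points.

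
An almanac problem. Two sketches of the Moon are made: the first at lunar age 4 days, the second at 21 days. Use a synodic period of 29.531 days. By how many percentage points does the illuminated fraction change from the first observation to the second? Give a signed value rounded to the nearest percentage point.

θ₁ = 360° × 4/29.531 = 48.8°, f₁ = (1 − cos θ₁)/2 = 0.170.
θ₂ = 360° × 21/29.531 = 256.0°, f₂ = (1 − cos θ₂)/2 = 0.621.
Change = f₂ − f₁ = +0.451 → +45 percentage points.

+45 pp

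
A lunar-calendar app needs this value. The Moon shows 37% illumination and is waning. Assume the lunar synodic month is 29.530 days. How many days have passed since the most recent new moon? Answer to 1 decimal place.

23.4 days

cos θ = 1 − 2f = 0.260, giving a principal value of 74.9°.
A waning Moon lies in 180°–360°, so θ = 360° − 74.9° = 285.1°.
At 360°/29.530 d per day, 285.1° corresponds to 23.38 days.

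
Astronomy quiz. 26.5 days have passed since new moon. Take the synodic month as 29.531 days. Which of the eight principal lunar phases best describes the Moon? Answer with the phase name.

At 26.5/29.531 of the cycle, θ ≈ 323° — the waning crescent range.

waning crescent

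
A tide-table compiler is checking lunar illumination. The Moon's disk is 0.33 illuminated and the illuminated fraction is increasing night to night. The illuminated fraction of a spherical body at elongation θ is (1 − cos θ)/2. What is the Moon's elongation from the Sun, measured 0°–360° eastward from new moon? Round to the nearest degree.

From f = (1 − cos θ)/2: cos θ = 1 − 2×0.33 = 0.340; arccos → 70.1°.
Waxing ⇒ before full, so θ = 70.1°.

70°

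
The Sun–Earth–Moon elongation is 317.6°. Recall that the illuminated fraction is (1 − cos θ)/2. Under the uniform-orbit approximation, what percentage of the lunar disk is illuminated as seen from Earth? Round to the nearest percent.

13%

f = (1 − cos 317.6°)/2 = (1 − 0.738)/2 ≈ 0.131, i.e. 13%.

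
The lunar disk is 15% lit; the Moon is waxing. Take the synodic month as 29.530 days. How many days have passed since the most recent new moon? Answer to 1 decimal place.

Invert f = (1 − cos θ)/2 to get cos θ = 1 − 2(0.15) = 0.700, hence θ₀ = arccos 0.700 = 45.6°.
The Moon is waxing (0°–180°), so θ = 45.6° directly.
At 360°/29.530 d per day, 45.6° corresponds to 3.74 days.

3.7 days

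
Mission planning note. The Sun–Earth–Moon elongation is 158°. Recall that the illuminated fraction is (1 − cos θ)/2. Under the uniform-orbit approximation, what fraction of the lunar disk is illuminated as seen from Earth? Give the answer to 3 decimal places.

cos 158° = (-0.927), so f = (1 − (-0.927))/2 = 0.964.

0.964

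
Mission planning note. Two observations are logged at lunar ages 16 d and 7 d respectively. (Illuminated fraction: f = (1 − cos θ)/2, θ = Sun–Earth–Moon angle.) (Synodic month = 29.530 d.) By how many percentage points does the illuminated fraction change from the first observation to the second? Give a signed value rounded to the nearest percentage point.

-52 percentage points

θ₁ = 360° × 16/29.530 = 195.1°, f₁ = (1 − cos θ₁)/2 = 0.983.
θ₂ = 360° × 7/29.530 = 85.3°, f₂ = (1 − cos θ₂)/2 = 0.459.
Change = f₂ − f₁ = -0.523 → -52 percentage points.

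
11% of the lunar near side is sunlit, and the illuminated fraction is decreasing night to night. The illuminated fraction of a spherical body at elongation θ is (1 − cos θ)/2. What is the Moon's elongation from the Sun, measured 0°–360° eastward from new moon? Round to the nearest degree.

321°

cos θ = 1 − 2f = 0.780, giving a principal value of 38.7°.
Waning ⇒ past full, so θ = 360° − 38.7° = 321.3°.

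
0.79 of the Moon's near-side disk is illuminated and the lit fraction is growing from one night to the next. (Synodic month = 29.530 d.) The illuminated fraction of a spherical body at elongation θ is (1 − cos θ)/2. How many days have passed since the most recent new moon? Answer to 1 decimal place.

Invert f = (1 − cos θ)/2 to get cos θ = 1 − 2(0.79) = -0.580, hence θ₀ = arccos -0.580 = 125.5°.
The Moon is waxing (0°–180°), so θ = 125.5° directly.
At 360°/29.530 d per day, 125.5° corresponds to 10.29 days.

10.3 days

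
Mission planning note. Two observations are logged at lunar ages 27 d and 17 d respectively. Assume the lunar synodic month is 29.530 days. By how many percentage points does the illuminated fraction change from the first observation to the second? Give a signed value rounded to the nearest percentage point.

θ₁ = 360° × 27/29.530 = 329.2°, f₁ = (1 − cos θ₁)/2 = 0.071.
θ₂ = 360° × 17/29.530 = 207.2°, f₂ = (1 − cos θ₂)/2 = 0.945.
Change = f₂ − f₁ = +0.874 → +87 percentage points.

+87 percentage points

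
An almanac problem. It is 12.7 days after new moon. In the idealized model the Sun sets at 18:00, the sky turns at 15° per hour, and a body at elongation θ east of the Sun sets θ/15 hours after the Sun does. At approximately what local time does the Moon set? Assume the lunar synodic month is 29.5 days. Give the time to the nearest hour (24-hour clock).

04:00

The Moon has covered 12.7/29.5 of its cycle, so θ ≈ 360° × 12.7/29.5 = 155.0°.
At 15° of sky rotation per hour, 155.0° corresponds to a 10.33 h lag.
18:00 + 10.33 h ≈ 04:20 → 04:00 to the nearest hour.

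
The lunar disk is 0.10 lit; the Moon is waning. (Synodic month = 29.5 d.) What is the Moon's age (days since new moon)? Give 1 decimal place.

26.5 days

From f = (1 − cos θ)/2: cos θ = 1 − 2×0.10 = 0.800; arccos → 36.9°.
Waning ⇒ past full, so θ = 360° − 36.9° = 323.1°.
Age = 29.5 × 323.1°/360° ≈ 26.48 days.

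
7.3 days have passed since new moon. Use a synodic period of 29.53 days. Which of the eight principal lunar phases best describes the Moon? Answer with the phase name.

θ ≈ 360° × 7.3/29.53 = 89°, which falls in the first quarter sector.

first quarter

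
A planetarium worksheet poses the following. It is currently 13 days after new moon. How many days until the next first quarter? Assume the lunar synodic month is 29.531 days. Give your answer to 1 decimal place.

First quarter occurs at elongation 90°, i.e. at age 29.531 × 90/360 = 7.383 d.
Already past this cycle's first quarter; the next is at 7.383 + 29.531 = 36.914 d, so 36.914 − 13 = 23.914 days.

23.9 days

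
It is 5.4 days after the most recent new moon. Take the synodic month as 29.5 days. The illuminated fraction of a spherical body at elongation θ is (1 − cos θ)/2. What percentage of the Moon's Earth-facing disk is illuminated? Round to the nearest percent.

The Moon has covered 5.4/29.5 of its cycle, so θ ≈ 360° × 5.4/29.5 = 65.9°.
Illuminated fraction = (1 − cos 65.9°)/2 = (1 − 0.408)/2 ≈ 0.296, so 30%.

30%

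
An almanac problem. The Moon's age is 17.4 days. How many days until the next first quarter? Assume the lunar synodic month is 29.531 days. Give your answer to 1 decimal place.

First quarter occurs at elongation 90°, i.e. at age 29.531 × 90/360 = 7.383 d.
Already past this cycle's first quarter; the next is at 7.383 + 29.531 = 36.914 d, so 36.914 − 17.4 = 19.514 days.

19.5 days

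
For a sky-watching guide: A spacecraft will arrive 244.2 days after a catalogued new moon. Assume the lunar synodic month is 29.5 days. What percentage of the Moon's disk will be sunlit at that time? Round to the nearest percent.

59%

244.2/29.5 = 8.278 lunations, so 8 complete cycles and 8.20 d into the next.
The Moon has covered 8.20/29.5 of its cycle, so θ ≈ 360° × 8.20/29.5 = 100.1°.
cos 100.1° = (-0.175), so f = (1 − (-0.175))/2 = 0.587, so 59%.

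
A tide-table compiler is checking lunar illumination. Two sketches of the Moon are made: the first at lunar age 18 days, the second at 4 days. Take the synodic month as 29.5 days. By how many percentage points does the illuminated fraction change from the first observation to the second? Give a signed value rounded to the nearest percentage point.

θ₁ = 360° × 18/29.5 = 219.7°, f₁ = (1 − cos θ₁)/2 = 0.885.
θ₂ = 360° × 4/29.5 = 48.8°, f₂ = (1 − cos θ₂)/2 = 0.171.
Change = f₂ − f₁ = -0.714 → -71 percentage points.

-71 percentage points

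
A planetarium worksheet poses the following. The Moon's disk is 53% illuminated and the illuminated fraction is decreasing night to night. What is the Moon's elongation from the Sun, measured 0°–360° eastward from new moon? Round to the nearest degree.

Invert f = (1 − cos θ)/2 to get cos θ = 1 − 2(0.53) = -0.060, hence θ₀ = arccos -0.060 = 93.4°.
A waning Moon lies in 180°–360°, so θ = 360° − 93.4° = 266.6°.

267°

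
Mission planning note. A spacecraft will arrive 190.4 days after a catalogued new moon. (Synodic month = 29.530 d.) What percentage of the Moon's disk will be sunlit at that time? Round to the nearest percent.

97%

Reduce mod P: 190.4 − 6×29.530 = 13.22 d into the current lunation.
The Moon has covered 13.22/29.530 of its cycle, so θ ≈ 360° × 13.22/29.530 = 161.2°.
Illuminated fraction = (1 − cos 161.2°)/2 = (1 − (-0.946))/2 ≈ 0.973, so 97%.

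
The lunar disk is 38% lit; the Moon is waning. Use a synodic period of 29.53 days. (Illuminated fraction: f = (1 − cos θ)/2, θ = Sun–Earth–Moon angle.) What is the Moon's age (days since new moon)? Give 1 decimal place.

Invert f = (1 − cos θ)/2 to get cos θ = 1 − 2(0.38) = 0.240, hence θ₀ = arccos 0.240 = 76.1°.
Since the Moon is past full (waning), take the reflex angle: θ = 360° − 76.1° = 283.9°.
At 360°/29.53 d per day, 283.9° corresponds to 23.29 days.

23.3 days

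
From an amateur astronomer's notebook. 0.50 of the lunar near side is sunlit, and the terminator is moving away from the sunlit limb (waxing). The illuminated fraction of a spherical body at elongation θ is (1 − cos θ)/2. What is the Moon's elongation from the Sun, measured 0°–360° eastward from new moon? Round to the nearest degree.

90°

cos θ = 1 − 2f = 0.000, giving a principal value of 90.0°.
Waxing ⇒ before full, so θ = 90.0°.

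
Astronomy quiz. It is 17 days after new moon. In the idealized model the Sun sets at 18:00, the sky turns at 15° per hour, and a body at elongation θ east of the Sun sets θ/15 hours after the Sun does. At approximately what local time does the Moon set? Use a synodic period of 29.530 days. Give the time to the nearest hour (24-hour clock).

Elongation θ = 360° × 17/29.530 ≈ 207.2°.
The Moon trails the Sun by θ/15 = 207.2/15 ≈ 13.82 hours.
18:00 + 13.82 h ≈ 07:49 → 08:00 to the nearest hour.

08:00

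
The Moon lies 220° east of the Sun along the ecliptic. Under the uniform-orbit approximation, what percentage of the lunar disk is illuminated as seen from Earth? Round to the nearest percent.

Half-versine of 220°: (1 − (-0.766))/2 = 0.883, i.e. 88%.

88%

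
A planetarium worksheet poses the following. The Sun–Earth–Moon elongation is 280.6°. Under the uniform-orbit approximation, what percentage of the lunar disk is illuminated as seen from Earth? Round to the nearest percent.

41%

cos 280.6° = 0.184, so f = (1 − 0.184)/2 = 0.408, i.e. 41%.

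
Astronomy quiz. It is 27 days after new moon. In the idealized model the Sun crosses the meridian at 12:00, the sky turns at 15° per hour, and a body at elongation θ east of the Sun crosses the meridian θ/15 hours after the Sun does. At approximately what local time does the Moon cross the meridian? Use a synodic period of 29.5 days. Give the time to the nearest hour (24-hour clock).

Elongation θ = 360° × 27/29.5 ≈ 329.5°.
Delay after the Sun = 329.5° / (15°/h) ≈ 21.97 h.
12:00 + 21.97 h ≈ 09:58 → 10:00 to the nearest hour.

10:00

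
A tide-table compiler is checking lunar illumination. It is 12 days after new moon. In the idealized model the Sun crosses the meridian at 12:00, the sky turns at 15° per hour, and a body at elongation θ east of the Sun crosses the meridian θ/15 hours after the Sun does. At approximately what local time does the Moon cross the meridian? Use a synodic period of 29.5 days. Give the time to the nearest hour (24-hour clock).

The Moon has covered 12/29.5 of its cycle, so θ ≈ 360° × 12/29.5 = 146.4°.
The Moon trails the Sun by θ/15 = 146.4/15 ≈ 9.76 hours.
12:00 + 9.76 h ≈ 21:46 → 22:00 to the nearest hour.

22:00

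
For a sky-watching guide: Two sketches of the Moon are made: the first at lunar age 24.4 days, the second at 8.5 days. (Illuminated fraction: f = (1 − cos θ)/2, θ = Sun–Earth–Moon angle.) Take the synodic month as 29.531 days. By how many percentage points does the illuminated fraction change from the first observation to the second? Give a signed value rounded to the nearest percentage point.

θ₁ = 360° × 24.4/29.531 = 297.5°, f₁ = (1 − cos θ₁)/2 = 0.270.
θ₂ = 360° × 8.5/29.531 = 103.6°, f₂ = (1 − cos θ₂)/2 = 0.618.
Change = f₂ − f₁ = +0.348 → +35 percentage points.

+35 percentage points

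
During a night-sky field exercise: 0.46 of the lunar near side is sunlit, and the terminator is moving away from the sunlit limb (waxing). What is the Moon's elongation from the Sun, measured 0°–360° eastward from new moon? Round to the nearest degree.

From f = (1 − cos θ)/2: cos θ = 1 − 2×0.46 = 0.080; arccos → 85.4°.
Before full moon the principal value applies: θ = 85.4°.

85°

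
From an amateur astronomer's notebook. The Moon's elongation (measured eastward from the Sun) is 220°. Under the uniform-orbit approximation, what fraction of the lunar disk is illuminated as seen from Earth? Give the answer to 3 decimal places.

Half-versine of 220°: (1 − (-0.766))/2 = 0.883.

0.883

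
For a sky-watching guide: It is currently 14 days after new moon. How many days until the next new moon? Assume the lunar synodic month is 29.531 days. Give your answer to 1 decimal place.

One full lunation from the last new moon is 29.531 d; remaining = 29.531 − 14 = 15.531 d.

15.5 days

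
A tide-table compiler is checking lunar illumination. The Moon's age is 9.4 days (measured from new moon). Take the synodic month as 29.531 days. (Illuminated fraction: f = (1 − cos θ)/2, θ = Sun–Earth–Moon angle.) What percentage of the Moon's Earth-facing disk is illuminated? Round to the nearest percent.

The Moon has covered 9.4/29.531 of its cycle, so θ ≈ 360° × 9.4/29.531 = 114.6°.
Illuminated fraction = (1 − cos 114.6°)/2 = (1 − (-0.416))/2 ≈ 0.708, so 71%.

71%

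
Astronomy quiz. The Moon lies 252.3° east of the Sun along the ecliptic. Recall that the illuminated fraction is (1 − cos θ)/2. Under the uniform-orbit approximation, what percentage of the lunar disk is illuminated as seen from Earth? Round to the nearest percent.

cos 252.3° = (-0.304), so f = (1 − (-0.304))/2 = 0.652, i.e. 65%.

65%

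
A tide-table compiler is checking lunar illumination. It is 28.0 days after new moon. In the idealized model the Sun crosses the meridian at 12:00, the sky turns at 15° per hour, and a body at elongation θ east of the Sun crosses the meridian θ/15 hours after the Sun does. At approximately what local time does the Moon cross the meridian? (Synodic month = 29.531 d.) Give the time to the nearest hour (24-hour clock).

11:00

Phase angle: θ = 360°·(28.0 d)/(29.531 d) = 341.3°.
Delay after the Sun = 341.3° / (15°/h) ≈ 22.76 h.
12:00 + 22.76 h ≈ 10:45 → 11:00 to the nearest hour.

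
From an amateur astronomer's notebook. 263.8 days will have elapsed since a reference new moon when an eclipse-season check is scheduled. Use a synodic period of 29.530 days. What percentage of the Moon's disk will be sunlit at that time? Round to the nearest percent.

4%

263.8 d spans 8 complete synodic months (8 × 29.530 = 236.24 d) plus 27.56 d.
Elongation θ = 360° × 27.56/29.530 ≈ 336.0°.
cos 336.0° = 0.913, so f = (1 − 0.913)/2 = 0.043, so 4%.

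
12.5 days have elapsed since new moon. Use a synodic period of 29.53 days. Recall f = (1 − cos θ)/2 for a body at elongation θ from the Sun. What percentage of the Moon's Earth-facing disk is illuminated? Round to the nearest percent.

94%

Elongation θ = 360° × 12.5/29.53 ≈ 152.4°.
Illuminated fraction = (1 − cos 152.4°)/2 = (1 − (-0.886))/2 ≈ 0.943, so 94%.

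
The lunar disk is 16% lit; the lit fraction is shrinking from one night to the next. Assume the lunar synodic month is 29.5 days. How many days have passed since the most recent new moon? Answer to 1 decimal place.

cos θ = 1 − 2f = 0.680, giving a principal value of 47.2°.
A waning Moon lies in 180°–360°, so θ = 360° − 47.2° = 312.8°.
At 360°/29.5 d per day, 312.8° corresponds to 25.64 days.

25.6 days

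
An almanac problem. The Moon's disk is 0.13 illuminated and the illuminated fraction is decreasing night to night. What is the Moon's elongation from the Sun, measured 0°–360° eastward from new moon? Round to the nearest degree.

318°

Invert f = (1 − cos θ)/2 to get cos θ = 1 − 2(0.13) = 0.740, hence θ₀ = arccos 0.740 = 42.3°.
A waning Moon lies in 180°–360°, so θ = 360° − 42.3° = 317.7°.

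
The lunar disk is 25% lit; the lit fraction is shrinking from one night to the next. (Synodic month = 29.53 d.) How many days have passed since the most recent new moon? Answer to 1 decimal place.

cos θ = 1 − 2f = 0.500, giving a principal value of 60.0°.
Since the Moon is past full (waning), take the reflex angle: θ = 360° − 60.0° = 300.0°.
That fraction of the synodic month is 300.0/360 × 29.53 d ≈ 24.61 d.

24.6 days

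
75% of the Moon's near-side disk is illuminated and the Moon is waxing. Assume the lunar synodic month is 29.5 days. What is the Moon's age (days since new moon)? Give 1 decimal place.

9.8 days

cos θ = 1 − 2f = -0.500, giving a principal value of 120.0°.
Waxing ⇒ before full, so θ = 120.0°.
Age = 29.5 × 120.0°/360° ≈ 9.83 days.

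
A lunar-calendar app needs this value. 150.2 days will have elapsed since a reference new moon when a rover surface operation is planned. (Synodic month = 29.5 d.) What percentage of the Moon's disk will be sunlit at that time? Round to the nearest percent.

150.2/29.5 = 5.092 lunations, so 5 complete cycles and 2.70 d into the next.
Phase angle: θ = 360°·(2.70 d)/(29.5 d) = 32.9°.
cos 32.9° = 0.839, so f = (1 − 0.839)/2 = 0.080, so 8%.

8%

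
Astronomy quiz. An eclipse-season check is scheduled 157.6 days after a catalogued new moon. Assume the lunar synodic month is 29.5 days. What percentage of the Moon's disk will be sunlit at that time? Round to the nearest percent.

77%

Reduce mod P: 157.6 − 5×29.5 = 10.10 d into the current lunation.
Elongation θ = 360° × 10.10/29.5 ≈ 123.3°.
With cos θ = (-0.548), the lit fraction is (1 − (-0.548))/2 ≈ 0.774, so 77%.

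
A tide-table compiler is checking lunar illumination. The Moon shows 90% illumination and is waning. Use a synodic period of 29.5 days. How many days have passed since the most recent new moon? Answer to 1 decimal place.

17.8 days

Invert f = (1 − cos θ)/2 to get cos θ = 1 − 2(0.90) = -0.800, hence θ₀ = arccos -0.800 = 143.1°.
Waning ⇒ past full, so θ = 360° − 143.1° = 216.9°.
At 360°/29.5 d per day, 216.9° corresponds to 17.77 days.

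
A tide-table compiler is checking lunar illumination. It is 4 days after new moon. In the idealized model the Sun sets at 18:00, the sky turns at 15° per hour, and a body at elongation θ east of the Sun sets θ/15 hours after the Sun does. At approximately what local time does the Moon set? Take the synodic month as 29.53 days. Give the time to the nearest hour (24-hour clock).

Elongation θ = 360° × 4/29.53 ≈ 48.8°.
At 15° of sky rotation per hour, 48.8° corresponds to a 3.25 h lag.
18:00 + 3.25 h ≈ 21:15 → 21:00 to the nearest hour.

21:00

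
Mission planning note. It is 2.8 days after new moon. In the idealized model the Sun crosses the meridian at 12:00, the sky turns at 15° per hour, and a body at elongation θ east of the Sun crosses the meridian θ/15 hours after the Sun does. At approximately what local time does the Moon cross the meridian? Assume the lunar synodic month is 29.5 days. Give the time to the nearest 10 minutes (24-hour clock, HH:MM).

14:20

Elongation θ = 360° × 2.8/29.5 ≈ 34.2°.
At 15° of sky rotation per hour, 34.2° corresponds to a 2.28 h lag.
12:00 + 2.278 h ≈ 14:17 → 14:20 to the nearest ten minutes.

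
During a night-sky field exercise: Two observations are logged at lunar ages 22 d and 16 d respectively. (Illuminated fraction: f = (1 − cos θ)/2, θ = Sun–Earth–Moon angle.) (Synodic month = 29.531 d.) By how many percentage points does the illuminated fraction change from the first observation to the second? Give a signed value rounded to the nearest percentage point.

+47 percentage points

First observation: θ = 360°·22/29.531 = 268.2°, so f = 0.516.
Second observation: θ = 195.0°, f = 0.983.
Δf = 0.983 − 0.516 = +0.467, i.e. +47 pp.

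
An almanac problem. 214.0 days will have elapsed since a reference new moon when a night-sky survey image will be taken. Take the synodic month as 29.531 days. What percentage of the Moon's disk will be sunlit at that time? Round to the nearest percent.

49%

214.0/29.531 = 7.247 lunations, so 7 complete cycles and 7.28 d into the next.
Phase angle: θ = 360°·(7.28 d)/(29.531 d) = 88.8°.
cos 88.8° = 0.021, so f = (1 − 0.021)/2 = 0.489, so 49%.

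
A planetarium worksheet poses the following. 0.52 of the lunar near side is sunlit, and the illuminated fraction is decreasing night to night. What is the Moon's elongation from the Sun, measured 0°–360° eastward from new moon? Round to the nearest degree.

cos θ = 1 − 2f = -0.040, giving a principal value of 92.3°.
A waning Moon lies in 180°–360°, so θ = 360° − 92.3° = 267.7°.

268°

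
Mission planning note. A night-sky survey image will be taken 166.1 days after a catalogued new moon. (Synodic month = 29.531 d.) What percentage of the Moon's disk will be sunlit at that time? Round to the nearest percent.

85%

Reduce mod P: 166.1 − 5×29.531 = 18.44 d into the current lunation.
The Moon has covered 18.44/29.531 of its cycle, so θ ≈ 360° × 18.44/29.531 = 224.9°.
With cos θ = (-0.709), the lit fraction is (1 − (-0.709))/2 ≈ 0.854, so 85%.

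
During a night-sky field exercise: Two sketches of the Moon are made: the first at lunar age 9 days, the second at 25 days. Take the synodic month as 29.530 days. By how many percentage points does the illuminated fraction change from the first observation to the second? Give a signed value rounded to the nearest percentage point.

-45 pp

θ₁ = 360° × 9/29.530 = 109.7°, f₁ = (1 − cos θ₁)/2 = 0.669.
θ₂ = 360° × 25/29.530 = 304.8°, f₂ = (1 − cos θ₂)/2 = 0.215.
Change = f₂ − f₁ = -0.454 → -45 percentage points.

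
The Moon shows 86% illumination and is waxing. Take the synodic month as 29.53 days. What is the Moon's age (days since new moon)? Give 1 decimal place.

11.2 days

From f = (1 − cos θ)/2: cos θ = 1 − 2×0.86 = -0.720; arccos → 136.1°.
Before full moon the principal value applies: θ = 136.1°.
Age = 29.53 × 136.1°/360° ≈ 11.16 days.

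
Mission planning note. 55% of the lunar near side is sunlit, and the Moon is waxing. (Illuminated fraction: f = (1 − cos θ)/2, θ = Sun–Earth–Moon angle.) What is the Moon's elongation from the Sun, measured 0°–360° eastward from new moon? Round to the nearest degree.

From f = (1 − cos θ)/2: cos θ = 1 − 2×0.55 = -0.100; arccos → 95.7°.
Before full moon the principal value applies: θ = 95.7°.

96°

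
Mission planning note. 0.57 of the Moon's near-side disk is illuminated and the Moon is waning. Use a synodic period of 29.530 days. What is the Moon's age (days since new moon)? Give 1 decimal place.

From f = (1 − cos θ)/2: cos θ = 1 − 2×0.57 = -0.140; arccos → 98.0°.
A waning Moon lies in 180°–360°, so θ = 360° − 98.0° = 262.0°.
At 360°/29.530 d per day, 262.0° corresponds to 21.49 days.

21.5 days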